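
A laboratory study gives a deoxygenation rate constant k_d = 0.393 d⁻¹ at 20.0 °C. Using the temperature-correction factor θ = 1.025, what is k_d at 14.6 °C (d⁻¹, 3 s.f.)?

k_d ≈ 0.344 d⁻¹

k_d(T₂) = k_d(T₁) · θ^(T₂−T₁) = 0.393 × 1.025^(14.6−20.0)
= 0.393 × 1.025^-5.40 = 0.393 × 0.8752 = 0.3439 d⁻¹.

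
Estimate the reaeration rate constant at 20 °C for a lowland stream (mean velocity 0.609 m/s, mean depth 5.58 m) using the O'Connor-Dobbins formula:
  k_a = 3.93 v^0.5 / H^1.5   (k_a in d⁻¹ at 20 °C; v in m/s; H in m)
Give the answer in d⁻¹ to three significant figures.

k_a ≈ 0.233 d⁻¹

k_a = 3.93 × 0.609^0.5 / 5.58^1.5 = 3.93 × 0.7804 / 13.18 = 0.2327 d⁻¹.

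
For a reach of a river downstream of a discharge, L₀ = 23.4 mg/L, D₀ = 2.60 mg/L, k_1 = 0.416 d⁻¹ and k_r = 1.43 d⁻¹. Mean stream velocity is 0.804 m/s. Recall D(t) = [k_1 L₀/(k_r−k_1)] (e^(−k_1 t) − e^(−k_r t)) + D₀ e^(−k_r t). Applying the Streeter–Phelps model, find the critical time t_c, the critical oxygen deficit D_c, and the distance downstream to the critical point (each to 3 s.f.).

t_c ≈ 0.906 d; D_c ≈ 4.67 mg/L; x_c ≈ 63.0 km

t_c = [1/(k_r−k_1)] ln[(k_r/k_1)(1 − D₀(k_r−k_1)/(k_1 L₀))]
= [1/(1.43−0.416)] ln[(1.43/0.416)(1 − 2.60×1.014/(0.416×23.4))]
= (1/1.014) ln[3.438 × 0.7292] = 0.9862 × ln(2.507) = 0.9862 × 0.9189 = 0.9062 d.
D_c = (k_1/k_r) L₀ e^(−k_1 t_c) = (0.416/1.43) × 23.4 × e^(−0.416×0.9062) = 0.2909 × 23.4 × 0.6859 = 4.669 mg/L.
x_c = v t_c = 0.804 m/s × 0.9062 d × 86400 s/d = 62950 m ≈ 63.0 km.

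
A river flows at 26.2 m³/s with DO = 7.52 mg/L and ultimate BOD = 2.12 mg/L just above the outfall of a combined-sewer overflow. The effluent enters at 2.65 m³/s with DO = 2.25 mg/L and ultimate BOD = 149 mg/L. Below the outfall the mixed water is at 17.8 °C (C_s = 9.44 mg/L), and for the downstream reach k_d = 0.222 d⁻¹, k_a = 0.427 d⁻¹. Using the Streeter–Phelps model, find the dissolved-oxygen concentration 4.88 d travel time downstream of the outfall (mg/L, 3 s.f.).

DO ≈ 5.52 mg/L

Mixed DO = (26.2×7.52 + 2.65×2.25)/(26.2+2.65) = 203.0/28.85 = 7.036 mg/L.
Mixed L₀ = (26.2×2.12 + 2.65×149)/(28.85) = 450.4/28.85 = 15.61 mg/L.
Initial deficit D₀ = C_s − DO₀ = 9.44 − 7.036 = 2.404 mg/L.
D(4.88) = [0.222×15.61/(0.427−0.222)](e^(−0.222×4.88) − e^(−0.427×4.88)) + 2.404 e^(−0.427×4.88)
= 16.91 × (0.3385 − 0.1245) + 2.404 × 0.1245 = 3.917 mg/L.
DO = 9.44 − 3.917 = 5.523 mg/L.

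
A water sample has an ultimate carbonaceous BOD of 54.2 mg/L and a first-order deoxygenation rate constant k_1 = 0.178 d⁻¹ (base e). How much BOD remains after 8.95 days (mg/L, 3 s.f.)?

L ≈ 11.0 mg/L

L_t = L₀ e^(−k_1 t) = 54.2 × e^(−0.178×8.95) = 54.2 × 0.2033 = 11.02 mg/L.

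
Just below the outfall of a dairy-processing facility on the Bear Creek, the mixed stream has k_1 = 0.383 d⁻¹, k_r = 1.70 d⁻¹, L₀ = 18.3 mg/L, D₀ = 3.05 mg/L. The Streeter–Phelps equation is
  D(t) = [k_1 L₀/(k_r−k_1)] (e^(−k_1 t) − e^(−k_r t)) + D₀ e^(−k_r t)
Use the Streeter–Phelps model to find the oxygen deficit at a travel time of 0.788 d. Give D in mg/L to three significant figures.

k_1 L₀/(k_r−k_1) = 0.383×18.3/(1.70−0.383) = 7.009/1.317 = 5.322 mg/L.
e^(−k_1 t) = e^(−0.383×0.7880) = 0.7395; e^(−k_r t) = e^(−1.70×0.7880) = 0.2620.
D = 5.322 × (0.7395 − 0.2620) + 3.05 × 0.2620 = 2.541 + 0.7989 = 3.340 mg/L.

D ≈ 3.34 mg/L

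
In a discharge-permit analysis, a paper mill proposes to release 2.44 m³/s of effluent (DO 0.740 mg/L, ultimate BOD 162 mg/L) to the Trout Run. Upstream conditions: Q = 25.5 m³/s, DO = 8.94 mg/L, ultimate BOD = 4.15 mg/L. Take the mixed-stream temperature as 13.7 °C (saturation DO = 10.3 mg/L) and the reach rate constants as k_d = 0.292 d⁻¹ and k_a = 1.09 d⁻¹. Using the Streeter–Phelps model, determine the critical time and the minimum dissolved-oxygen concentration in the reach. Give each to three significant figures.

Mixed DO = (25.5×8.94 + 2.44×0.740)/(25.5+2.44) = 229.8/27.94 = 8.224 mg/L.
Mixed L₀ = (25.5×4.15 + 2.44×162)/(27.94) = 501.1/27.94 = 17.94 mg/L.
Initial deficit D₀ = C_s − DO₀ = 10.3 − 8.224 = 2.076 mg/L.
t_c = (1/0.7980) ln[(1.09/0.292)(1 − 2.076×0.7980/(0.292×17.94))] = 1.253 × ln(2.552) = 1.174 d.
D_c = (0.292/1.09) × 17.94 × e^(−0.292×1.174) = 0.2679 × 17.94 × 0.7098 = 3.410 mg/L.
Minimum DO = 10.3 − 3.410 = 6.890 mg/L.

t_c ≈ 1.17 d; minimum DO ≈ 6.89 mg/L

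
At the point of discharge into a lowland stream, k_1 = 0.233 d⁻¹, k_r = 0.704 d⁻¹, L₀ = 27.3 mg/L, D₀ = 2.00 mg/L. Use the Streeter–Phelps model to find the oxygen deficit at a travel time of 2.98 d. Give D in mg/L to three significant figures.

k_1 L₀/(k_r−k_1) = 0.233×27.3/(0.704−0.233) = 6.361/0.4710 = 13.51 mg/L.
e^(−k_1 t) = e^(−0.233×2.980) = 0.4994; e^(−k_r t) = e^(−0.704×2.980) = 0.1227.
D = 13.51 × (0.4994 − 0.1227) + 2.00 × 0.1227 = 5.087 + 0.2454 = 5.333 mg/L.

D ≈ 5.33 mg/L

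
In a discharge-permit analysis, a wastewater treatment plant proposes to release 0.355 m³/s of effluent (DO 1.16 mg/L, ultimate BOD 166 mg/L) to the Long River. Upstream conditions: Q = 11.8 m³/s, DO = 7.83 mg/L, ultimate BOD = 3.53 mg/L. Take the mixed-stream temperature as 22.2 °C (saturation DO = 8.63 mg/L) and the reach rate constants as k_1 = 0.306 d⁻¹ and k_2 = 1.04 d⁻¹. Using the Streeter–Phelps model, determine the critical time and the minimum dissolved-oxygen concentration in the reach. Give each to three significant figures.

t_c ≈ 1.20 d; minimum DO ≈ 6.95 mg/L

Mixed DO = (11.8×7.83 + 0.355×1.16)/(11.8+0.355) = 92.81/12.16 = 7.635 mg/L.
Mixed L₀ = (11.8×3.53 + 0.355×166)/(12.16) = 100.6/12.16 = 8.275 mg/L.
Initial deficit D₀ = C_s − DO₀ = 8.63 − 7.635 = 0.9948 mg/L.
t_c = (1/0.7340) ln[(1.04/0.306)(1 − 0.9948×0.7340/(0.306×8.275))] = 1.362 × ln(2.419) = 1.203 d.
D_c = (0.306/1.04) × 8.275 × e^(−0.306×1.203) = 0.2942 × 8.275 × 0.6920 = 1.685 mg/L.
Minimum DO = 8.63 − 1.685 = 6.945 mg/L.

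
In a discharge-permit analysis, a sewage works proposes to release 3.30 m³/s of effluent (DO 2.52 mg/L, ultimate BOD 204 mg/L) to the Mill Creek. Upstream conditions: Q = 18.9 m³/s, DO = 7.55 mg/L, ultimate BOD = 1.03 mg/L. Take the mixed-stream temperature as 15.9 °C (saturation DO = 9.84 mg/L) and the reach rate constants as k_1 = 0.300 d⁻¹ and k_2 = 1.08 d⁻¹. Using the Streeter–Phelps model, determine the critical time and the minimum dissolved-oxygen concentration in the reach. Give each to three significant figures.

Mixed DO = (18.9×7.55 + 3.30×2.52)/(18.9+3.30) = 151.0/22.20 = 6.802 mg/L.
Mixed L₀ = (18.9×1.03 + 3.30×204)/(22.20) = 692.7/22.20 = 31.20 mg/L.
Initial deficit D₀ = C_s − DO₀ = 9.84 − 6.802 = 3.038 mg/L.
t_c = (1/0.7800) ln[(1.08/0.300)(1 − 3.038×0.7800/(0.300×31.20))] = 1.282 × ln(2.689) = 1.268 d.
D_c = (0.300/1.08) × 31.20 × e^(−0.300×1.268) = 0.2778 × 31.20 × 0.6836 = 5.925 mg/L.
Minimum DO = 9.84 − 5.925 = 3.915 mg/L.

t_c ≈ 1.27 d; minimum DO ≈ 3.92 mg/L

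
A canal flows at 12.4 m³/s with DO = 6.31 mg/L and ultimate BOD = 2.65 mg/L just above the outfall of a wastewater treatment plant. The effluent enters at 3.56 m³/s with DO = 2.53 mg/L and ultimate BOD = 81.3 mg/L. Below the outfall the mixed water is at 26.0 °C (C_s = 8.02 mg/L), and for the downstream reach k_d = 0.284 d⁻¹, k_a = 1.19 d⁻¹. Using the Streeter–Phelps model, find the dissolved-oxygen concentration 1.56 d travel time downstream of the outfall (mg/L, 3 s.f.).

Mixed DO = (12.4×6.31 + 3.56×2.53)/(12.4+3.56) = 87.25/15.96 = 5.467 mg/L.
Mixed L₀ = (12.4×2.65 + 3.56×81.3)/(15.96) = 322.3/15.96 = 20.19 mg/L.
Initial deficit D₀ = C_s − DO₀ = 8.02 − 5.467 = 2.553 mg/L.
D(1.56) = [0.284×20.19/(1.19−0.284)](e^(−0.284×1.56) − e^(−1.19×1.56)) + 2.553 e^(−1.19×1.56)
= 6.330 × (0.6421 − 0.1562) + 2.553 × 0.1562 = 3.474 mg/L.
DO = 8.02 − 3.474 = 4.546 mg/L.

DO ≈ 4.55 mg/L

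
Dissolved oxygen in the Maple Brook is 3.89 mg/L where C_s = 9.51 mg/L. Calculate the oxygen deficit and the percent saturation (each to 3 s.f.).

D = C_s − C = 9.51 − 3.89 = 5.62 mg/L.
% saturation = 3.89/9.51 × 100 = 40.9 %.

D ≈ 5.62 mg/L; 40.9 % saturation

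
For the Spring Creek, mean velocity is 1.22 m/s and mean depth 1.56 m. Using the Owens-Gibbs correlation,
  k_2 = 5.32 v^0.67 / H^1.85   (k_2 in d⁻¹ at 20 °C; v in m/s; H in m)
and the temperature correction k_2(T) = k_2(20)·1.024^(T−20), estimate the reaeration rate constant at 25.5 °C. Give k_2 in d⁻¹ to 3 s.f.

k_2(20) = 5.32 × 1.22^0.67 / 1.56^1.85 = 5.32 × 1.143 / 2.277 = 2.670 d⁻¹.
k_2(25.5) = 2.670 × 1.024^(25.5−20) = 2.670 × 1.139 = 3.042 d⁻¹.

k_2 ≈ 3.04 d⁻¹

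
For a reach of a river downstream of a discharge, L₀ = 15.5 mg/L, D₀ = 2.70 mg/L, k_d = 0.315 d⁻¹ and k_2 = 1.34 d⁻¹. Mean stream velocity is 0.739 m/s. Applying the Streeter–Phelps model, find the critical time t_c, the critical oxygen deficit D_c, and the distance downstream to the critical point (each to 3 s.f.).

t_c ≈ 0.596 d; D_c ≈ 3.02 mg/L; x_c ≈ 38.1 km

At the critical point dD/dt = 0, so k_d L₀ e^(−k_d t) = k_2 D. Substituting D(t) from the Streeter–Phelps equation and solving for t gives
t_c = ln[(k_2/k_d)(1 − D₀(k_2−k_d)/(k_d L₀))] / (k_2−k_d).
Here k_2−k_d = 1.025 d⁻¹ and 1 − D₀(k_2−k_d)/(k_d L₀) = 1 − 2.70×1.025/(0.315×15.5) = 0.4332, so
t_c = ln(4.254 × 0.4332) / 1.025 = 0.6112 / 1.025 = 0.5963 d.
D_c = (k_d/k_2) L₀ e^(−k_d t_c) = (0.315/1.34) × 15.5 × e^(−0.315×0.5963) = 0.2351 × 15.5 × 0.8287 = 3.020 mg/L.
x_c = v t_c = 0.739 m/s × 0.5963 d × 86400 s/d = 38080 m ≈ 38.1 km.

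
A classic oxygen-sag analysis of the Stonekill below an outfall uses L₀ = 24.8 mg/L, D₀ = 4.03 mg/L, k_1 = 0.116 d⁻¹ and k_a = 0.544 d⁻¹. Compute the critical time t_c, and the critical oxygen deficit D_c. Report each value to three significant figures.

t_c = [1/(k_a−k_1)] ln[(k_a/k_1)(1 − D₀(k_a−k_1)/(k_1 L₀))]
= [1/(0.544−0.116)] ln[(0.544/0.116)(1 − 4.03×0.4280/(0.116×24.8))]
= (1/0.4280) ln[4.690 × 0.4004] = 2.336 × ln(1.878) = 2.336 × 0.6301 = 1.472 d.
L(t_c) = L₀ e^(−k_1 t_c) = 24.8 × 0.8430 = 20.91 mg/L, and at the critical point k_a D_c = k_1 L, so D_c = (0.116/0.544) × 20.91 = 4.458 mg/L.

t_c ≈ 1.47 d; D_c ≈ 4.46 mg/L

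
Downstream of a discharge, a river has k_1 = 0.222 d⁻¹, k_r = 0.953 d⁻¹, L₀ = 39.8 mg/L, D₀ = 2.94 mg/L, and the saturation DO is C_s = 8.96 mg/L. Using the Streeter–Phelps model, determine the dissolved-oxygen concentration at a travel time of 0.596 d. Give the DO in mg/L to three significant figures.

DO ≈ 3.55 mg/L

k_1 L₀/(k_r−k_1) = 0.222×39.8/(0.953−0.222) = 8.836/0.7310 = 12.09 mg/L.
e^(−k_1 t) = e^(−0.222×0.5960) = 0.8761; e^(−k_r t) = e^(−0.953×0.5960) = 0.5667.
D = 12.09 × (0.8761 − 0.5667) + 2.94 × 0.5667 = 3.740 + 1.666 = 5.406 mg/L.
DO = C_s − D = 8.96 − 5.406 = 3.554 mg/L.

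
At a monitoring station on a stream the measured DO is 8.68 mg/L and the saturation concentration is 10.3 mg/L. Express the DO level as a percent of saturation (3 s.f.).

% saturation = C/C_s × 100 = 8.68/10.3 × 100 = 84.3 %.

84.3 % saturation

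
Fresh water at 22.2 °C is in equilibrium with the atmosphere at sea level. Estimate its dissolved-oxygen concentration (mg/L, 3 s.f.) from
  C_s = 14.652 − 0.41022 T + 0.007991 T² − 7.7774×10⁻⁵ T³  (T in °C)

C_s ≈ 8.63 mg/L

C_s = 14.652 − 0.41022×22.2 + 0.007991×22.2² − 7.7774×10⁻⁵×22.2³ = 8.632 mg/L.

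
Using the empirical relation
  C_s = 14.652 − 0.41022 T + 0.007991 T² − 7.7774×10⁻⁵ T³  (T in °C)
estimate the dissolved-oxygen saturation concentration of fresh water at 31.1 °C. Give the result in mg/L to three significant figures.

C_s ≈ 7.28 mg/L

C_s = 14.652 − 0.41022×31.1 + 0.007991×31.1² − 7.7774×10⁻⁵×31.1³ = 7.284 mg/L.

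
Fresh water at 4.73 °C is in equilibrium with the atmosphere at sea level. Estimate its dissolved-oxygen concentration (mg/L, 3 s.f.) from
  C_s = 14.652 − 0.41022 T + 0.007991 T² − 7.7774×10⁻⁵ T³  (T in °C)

C_s = 14.652 − 0.41022×4.73 + 0.007991×4.73² − 7.7774×10⁻⁵×4.73³ = 12.88 mg/L.

C_s ≈ 12.9 mg/L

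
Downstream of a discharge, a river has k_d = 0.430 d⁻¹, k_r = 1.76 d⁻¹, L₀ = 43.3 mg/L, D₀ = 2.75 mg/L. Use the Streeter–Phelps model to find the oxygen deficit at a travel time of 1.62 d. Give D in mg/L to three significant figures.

k_d L₀/(k_r−k_d) = 0.430×43.3/(1.76−0.430) = 18.62/1.330 = 14.00 mg/L.
e^(−k_d t) = e^(−0.430×1.620) = 0.4983; e^(−k_r t) = e^(−1.76×1.620) = 0.05777.
D = 14.00 × (0.4983 − 0.05777) + 2.75 × 0.05777 = 6.167 + 0.1589 = 6.326 mg/L.

D ≈ 6.33 mg/L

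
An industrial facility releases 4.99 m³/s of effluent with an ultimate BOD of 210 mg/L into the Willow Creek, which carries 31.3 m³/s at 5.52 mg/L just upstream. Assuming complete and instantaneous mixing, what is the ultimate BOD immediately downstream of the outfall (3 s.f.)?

33.6 mg/L

Flow-weighted mixing: C = (Q_r C_r + Q_w C_w)/(Q_r + Q_w)
= (31.3×5.52 + 4.99×210)/(31.3 + 4.99) = 1221/36.29 = 33.64 mg/L.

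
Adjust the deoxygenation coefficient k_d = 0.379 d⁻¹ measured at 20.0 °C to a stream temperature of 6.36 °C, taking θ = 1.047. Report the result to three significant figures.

k_d(T₂) = k_d(T₁) · θ^(T₂−T₁) = 0.379 × 1.047^(6.36−20.0)
= 0.379 × 1.047^-13.6 = 0.379 × 0.5345 = 0.2026 d⁻¹.

k_d ≈ 0.203 d⁻¹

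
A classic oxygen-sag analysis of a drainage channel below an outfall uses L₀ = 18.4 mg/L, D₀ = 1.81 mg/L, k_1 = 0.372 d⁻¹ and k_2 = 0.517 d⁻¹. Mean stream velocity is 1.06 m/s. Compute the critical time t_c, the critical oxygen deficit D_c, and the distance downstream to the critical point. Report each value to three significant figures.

With k_2/k_1 = 1.390 and 1 − D₀(k_2−k_1)/(k_1 L₀) = 0.9617,
t_c = ln(1.390 × 0.9617) / (0.517 − 0.372) = ln(1.336) / 0.1450 = 0.2901/0.1450 = 2.000 d.
L(t_c) = L₀ e^(−k_1 t_c) = 18.4 × 0.4751 = 8.743 mg/L, and at the critical point k_2 D_c = k_1 L, so D_c = (0.372/0.517) × 8.743 = 6.291 mg/L.
x_c = v t_c = 1.06 m/s × 2.000 d × 86400 s/d = 183200 m ≈ 183 km.

t_c ≈ 2.00 d; D_c ≈ 6.29 mg/L; x_c ≈ 183 km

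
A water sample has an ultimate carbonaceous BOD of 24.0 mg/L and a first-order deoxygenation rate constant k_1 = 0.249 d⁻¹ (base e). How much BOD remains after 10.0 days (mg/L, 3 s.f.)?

L ≈ 1.99 mg/L

L_t = L₀ e^(−k_1 t) = 24.0 × e^(−0.249×10.0) = 24.0 × 0.08291 = 1.990 mg/L.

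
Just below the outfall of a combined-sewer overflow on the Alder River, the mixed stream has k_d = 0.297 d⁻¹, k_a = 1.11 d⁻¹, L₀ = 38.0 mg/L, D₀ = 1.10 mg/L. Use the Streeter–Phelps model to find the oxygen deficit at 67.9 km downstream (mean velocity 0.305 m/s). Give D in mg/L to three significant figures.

Travel time t = x/v = 67.9 km / (0.305 m/s) = 67900 m / 0.305 m/s = 222600 s = 2.577 d.
k_d L₀/(k_a−k_d) = 0.297×38.0/(1.11−0.297) = 11.29/0.8130 = 13.88 mg/L.
e^(−k_d t) = e^(−0.297×2.577) = 0.4652; e^(−k_a t) = e^(−1.11×2.577) = 0.05726.
D = 13.88 × (0.4652 − 0.05726) + 1.10 × 0.05726 = 5.663 + 0.06299 = 5.726 mg/L.

D ≈ 5.73 mg/L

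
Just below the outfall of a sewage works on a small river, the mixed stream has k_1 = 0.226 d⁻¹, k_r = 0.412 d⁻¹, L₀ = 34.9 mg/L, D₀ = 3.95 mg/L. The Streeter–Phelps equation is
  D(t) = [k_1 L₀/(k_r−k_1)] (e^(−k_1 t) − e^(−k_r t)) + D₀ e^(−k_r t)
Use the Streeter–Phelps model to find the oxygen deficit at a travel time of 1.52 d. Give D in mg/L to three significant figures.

D ≈ 9.52 mg/L

k_1 L₀/(k_r−k_1) = 0.226×34.9/(0.412−0.226) = 7.887/0.1860 = 42.41 mg/L.
e^(−k_1 t) = e^(−0.226×1.520) = 0.7093; e^(−k_r t) = e^(−0.412×1.520) = 0.5346.
D = 42.41 × (0.7093 − 0.5346) + 3.95 × 0.5346 = 7.407 + 2.112 = 9.519 mg/L.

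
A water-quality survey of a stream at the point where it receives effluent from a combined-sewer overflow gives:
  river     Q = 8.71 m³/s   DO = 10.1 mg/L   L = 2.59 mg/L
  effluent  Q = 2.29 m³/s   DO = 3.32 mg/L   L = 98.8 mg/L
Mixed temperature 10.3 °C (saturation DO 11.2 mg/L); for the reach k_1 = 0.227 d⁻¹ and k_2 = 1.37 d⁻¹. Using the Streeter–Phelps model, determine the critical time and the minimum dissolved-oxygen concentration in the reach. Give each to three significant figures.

t_c ≈ 0.856 d; minimum DO ≈ 8.11 mg/L

Mixed DO = (8.71×10.1 + 2.29×3.32)/(8.71+2.29) = 95.57/11.00 = 8.689 mg/L.
Mixed L₀ = (8.71×2.59 + 2.29×98.8)/(11.00) = 248.8/11.00 = 22.62 mg/L.
Initial deficit D₀ = C_s − DO₀ = 11.2 − 8.689 = 2.511 mg/L.
t_c = (1/1.143) ln[(1.37/0.227)(1 − 2.511×1.143/(0.227×22.62))] = 0.8749 × ln(2.661) = 0.8563 d.
D_c = (0.227/1.37) × 22.62 × e^(−0.227×0.8563) = 0.1657 × 22.62 × 0.8233 = 3.086 mg/L.
Minimum DO = 11.2 − 3.086 = 8.114 mg/L.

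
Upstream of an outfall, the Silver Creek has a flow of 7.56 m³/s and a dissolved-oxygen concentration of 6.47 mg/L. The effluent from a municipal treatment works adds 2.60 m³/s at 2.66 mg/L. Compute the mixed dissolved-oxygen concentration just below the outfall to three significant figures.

5.50 mg/L

Flow-weighted mixing: C = (Q_r C_r + Q_w C_w)/(Q_r + Q_w)
= (7.56×6.47 + 2.60×2.66)/(7.56 + 2.60) = 55.83/10.16 = 5.495 mg/L.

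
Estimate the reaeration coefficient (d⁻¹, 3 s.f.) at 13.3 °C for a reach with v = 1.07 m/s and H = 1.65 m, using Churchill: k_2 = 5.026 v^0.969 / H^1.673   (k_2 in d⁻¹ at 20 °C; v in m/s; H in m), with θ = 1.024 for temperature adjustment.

k_2(20) = 5.026 × 1.07^0.969 / 1.65^1.673 = 5.026 × 1.068 / 2.311 = 2.322 d⁻¹.
k_2(13.3) = 2.322 × 1.024^(13.3−20) = 2.322 × 0.8531 = 1.981 d⁻¹.

k_2 ≈ 1.98 d⁻¹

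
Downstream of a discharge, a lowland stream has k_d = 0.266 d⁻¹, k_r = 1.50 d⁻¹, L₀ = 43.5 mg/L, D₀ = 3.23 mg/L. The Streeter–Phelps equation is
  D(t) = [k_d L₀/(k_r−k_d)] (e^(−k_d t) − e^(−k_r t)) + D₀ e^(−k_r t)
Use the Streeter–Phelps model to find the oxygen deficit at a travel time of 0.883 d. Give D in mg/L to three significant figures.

D ≈ 5.78 mg/L

k_d L₀/(k_r−k_d) = 0.266×43.5/(1.50−0.266) = 11.57/1.234 = 9.377 mg/L.
e^(−k_d t) = e^(−0.266×0.8830) = 0.7907; e^(−k_r t) = e^(−1.50×0.8830) = 0.2659.
D = 9.377 × (0.7907 − 0.2659) + 3.23 × 0.2659 = 4.920 + 0.8590 = 5.779 mg/L.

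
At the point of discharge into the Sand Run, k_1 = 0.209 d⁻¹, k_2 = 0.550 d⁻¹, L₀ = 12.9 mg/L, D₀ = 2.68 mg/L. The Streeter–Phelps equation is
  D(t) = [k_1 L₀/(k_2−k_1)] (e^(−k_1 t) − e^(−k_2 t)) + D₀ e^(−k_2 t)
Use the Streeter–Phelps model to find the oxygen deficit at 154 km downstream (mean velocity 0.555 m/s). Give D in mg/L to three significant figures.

Travel time t = x/v = 154 km / (0.555 m/s) = 154000 m / 0.555 m/s = 277500 s = 3.212 d.
k_1 L₀/(k_2−k_1) = 0.209×12.9/(0.550−0.209) = 2.696/0.3410 = 7.906 mg/L.
e^(−k_1 t) = e^(−0.209×3.212) = 0.5111; e^(−k_2 t) = e^(−0.550×3.212) = 0.1710.
D = 7.906 × (0.5111 − 0.1710) + 2.68 × 0.1710 = 2.689 + 0.4582 = 3.147 mg/L.

D ≈ 3.15 mg/L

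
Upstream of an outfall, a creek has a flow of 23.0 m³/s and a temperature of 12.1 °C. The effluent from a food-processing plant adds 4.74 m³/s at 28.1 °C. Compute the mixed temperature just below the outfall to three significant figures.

Flow-weighted mixing: C = (Q_r C_r + Q_w C_w)/(Q_r + Q_w)
= (23.0×12.1 + 4.74×28.1)/(23.0 + 4.74) = 411.5/27.74 = 14.83 °C.

14.8 °C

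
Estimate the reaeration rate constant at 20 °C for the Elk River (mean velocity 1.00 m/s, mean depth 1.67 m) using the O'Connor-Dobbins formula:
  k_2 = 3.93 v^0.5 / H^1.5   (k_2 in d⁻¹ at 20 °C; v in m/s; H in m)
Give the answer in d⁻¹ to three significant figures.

k_2 = 3.93 × 1.00^0.5 / 1.67^1.5 = 3.93 × 1.000 / 2.158 = 1.821 d⁻¹.

k_2 ≈ 1.82 d⁻¹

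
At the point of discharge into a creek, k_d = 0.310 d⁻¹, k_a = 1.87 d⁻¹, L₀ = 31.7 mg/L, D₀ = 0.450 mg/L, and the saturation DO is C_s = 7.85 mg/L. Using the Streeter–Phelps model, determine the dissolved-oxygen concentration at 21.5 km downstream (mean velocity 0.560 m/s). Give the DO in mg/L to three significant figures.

DO ≈ 4.91 mg/L

Travel time t = x/v = 21.5 km / (0.560 m/s) = 21500 m / 0.560 m/s = 38390 s = 0.4444 d.
k_d L₀/(k_a−k_d) = 0.310×31.7/(1.87−0.310) = 9.827/1.560 = 6.299 mg/L.
e^(−k_d t) = e^(−0.310×0.4444) = 0.8713; e^(−k_a t) = e^(−1.87×0.4444) = 0.4356.
D = 6.299 × (0.8713 − 0.4356) + 0.450 × 0.4356 = 2.745 + 0.1960 = 2.941 mg/L.
DO = C_s − D = 7.85 − 2.941 = 4.909 mg/L.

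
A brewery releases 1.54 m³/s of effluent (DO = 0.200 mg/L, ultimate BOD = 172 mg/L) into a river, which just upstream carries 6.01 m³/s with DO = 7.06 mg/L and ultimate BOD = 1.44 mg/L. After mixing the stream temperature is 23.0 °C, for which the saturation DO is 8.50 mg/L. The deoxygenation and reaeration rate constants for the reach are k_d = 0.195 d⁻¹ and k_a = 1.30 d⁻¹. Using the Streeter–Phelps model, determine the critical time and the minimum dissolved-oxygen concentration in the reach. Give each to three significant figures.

t_c ≈ 1.19 d; minimum DO ≈ 4.19 mg/L

Mixed DO = (6.01×7.06 + 1.54×0.200)/(6.01+1.54) = 42.74/7.550 = 5.661 mg/L.
Mixed L₀ = (6.01×1.44 + 1.54×172)/(7.550) = 273.5/7.550 = 36.23 mg/L.
Initial deficit D₀ = C_s − DO₀ = 8.50 − 5.661 = 2.839 mg/L.
t_c = (1/1.105) ln[(1.30/0.195)(1 − 2.839×1.105/(0.195×36.23))] = 0.9050 × ln(3.706) = 1.185 d.
D_c = (0.195/1.30) × 36.23 × e^(−0.195×1.185) = 0.1500 × 36.23 × 0.7936 = 4.313 mg/L.
Minimum DO = 8.50 − 4.313 = 4.187 mg/L.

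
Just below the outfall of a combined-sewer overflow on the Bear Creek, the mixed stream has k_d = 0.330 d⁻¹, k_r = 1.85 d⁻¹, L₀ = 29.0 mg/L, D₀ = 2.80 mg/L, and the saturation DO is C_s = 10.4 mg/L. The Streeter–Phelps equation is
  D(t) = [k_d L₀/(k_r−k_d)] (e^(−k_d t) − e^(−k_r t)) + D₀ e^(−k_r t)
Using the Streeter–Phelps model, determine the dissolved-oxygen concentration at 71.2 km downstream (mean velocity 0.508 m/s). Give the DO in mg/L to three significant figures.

DO ≈ 6.89 mg/L

Travel time t = x/v = 71.2 km / (0.508 m/s) = 71200 m / 0.508 m/s = 140200 s = 1.622 d.
k_d L₀/(k_r−k_d) = 0.330×29.0/(1.85−0.330) = 9.570/1.520 = 6.296 mg/L.
e^(−k_d t) = e^(−0.330×1.622) = 0.5855; e^(−k_r t) = e^(−1.85×1.622) = 0.04973.
D = 6.296 × (0.5855 − 0.04973) + 2.80 × 0.04973 = 3.373 + 0.1393 = 3.512 mg/L.
DO = C_s − D = 10.4 − 3.512 = 6.888 mg/L.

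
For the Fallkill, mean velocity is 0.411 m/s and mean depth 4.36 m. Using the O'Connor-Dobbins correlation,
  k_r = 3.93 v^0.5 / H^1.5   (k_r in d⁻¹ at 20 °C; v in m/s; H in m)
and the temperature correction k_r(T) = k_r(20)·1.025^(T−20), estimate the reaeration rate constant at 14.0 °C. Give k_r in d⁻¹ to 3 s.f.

k_r ≈ 0.239 d⁻¹

k_r(20) = 3.93 × 0.411^0.5 / 4.36^1.5 = 3.93 × 0.6411 / 9.104 = 0.2767 d⁻¹.
k_r(14.0) = 0.2767 × 1.025^(14.0−20) = 0.2767 × 0.8623 = 0.2386 d⁻¹.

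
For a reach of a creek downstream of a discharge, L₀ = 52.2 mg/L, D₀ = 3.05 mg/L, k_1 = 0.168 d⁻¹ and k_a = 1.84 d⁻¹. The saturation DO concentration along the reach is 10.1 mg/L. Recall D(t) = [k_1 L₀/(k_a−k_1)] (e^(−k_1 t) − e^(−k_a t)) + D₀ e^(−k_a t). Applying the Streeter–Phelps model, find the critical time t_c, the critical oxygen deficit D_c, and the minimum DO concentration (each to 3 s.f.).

t_c ≈ 0.911 d; D_c ≈ 4.09 mg/L; min DO ≈ 6.01 mg/L

At the critical point dD/dt = 0, so k_1 L₀ e^(−k_1 t) = k_a D. Substituting D(t) from the Streeter–Phelps equation and solving for t gives
t_c = ln[(k_a/k_1)(1 − D₀(k_a−k_1)/(k_1 L₀))] / (k_a−k_1).
Here k_a−k_1 = 1.672 d⁻¹ and 1 − D₀(k_a−k_1)/(k_1 L₀) = 1 − 3.05×1.672/(0.168×52.2) = 0.4185, so
t_c = ln(10.95 × 0.4185) / 1.672 = 1.522 / 1.672 = 0.9106 d.
D_c = (k_1/k_a) L₀ e^(−k_1 t_c) = (0.168/1.84) × 52.2 × e^(−0.168×0.9106) = 0.09130 × 52.2 × 0.8582 = 4.090 mg/L.
Minimum DO = C_s − D_c = 10.1 − 4.090 = 6.010 mg/L.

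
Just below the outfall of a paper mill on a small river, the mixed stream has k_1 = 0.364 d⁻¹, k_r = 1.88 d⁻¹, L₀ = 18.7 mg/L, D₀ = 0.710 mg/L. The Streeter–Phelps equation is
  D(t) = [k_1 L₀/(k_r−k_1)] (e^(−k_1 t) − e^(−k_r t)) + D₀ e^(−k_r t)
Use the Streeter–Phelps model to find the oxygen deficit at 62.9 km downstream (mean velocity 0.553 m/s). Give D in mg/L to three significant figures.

Travel time t = x/v = 62.9 km / (0.553 m/s) = 62900 m / 0.553 m/s = 113700 s = 1.316 d.
k_1 L₀/(k_r−k_1) = 0.364×18.7/(1.88−0.364) = 6.807/1.516 = 4.490 mg/L.
e^(−k_1 t) = e^(−0.364×1.316) = 0.6193; e^(−k_r t) = e^(−1.88×1.316) = 0.08417.
D = 4.490 × (0.6193 − 0.08417) + 0.710 × 0.08417 = 2.403 + 0.05976 = 2.462 mg/L.

D ≈ 2.46 mg/L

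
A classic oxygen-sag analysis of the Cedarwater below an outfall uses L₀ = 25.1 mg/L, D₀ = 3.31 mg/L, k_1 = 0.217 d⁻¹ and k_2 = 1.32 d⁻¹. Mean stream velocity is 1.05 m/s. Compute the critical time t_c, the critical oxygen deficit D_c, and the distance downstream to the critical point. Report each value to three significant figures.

t_c = [1/(k_2−k_1)] ln[(k_2/k_1)(1 − D₀(k_2−k_1)/(k_1 L₀))]
= [1/(1.32−0.217)] ln[(1.32/0.217)(1 − 3.31×1.103/(0.217×25.1))]
= (1/1.103) ln[6.083 × 0.3297] = 0.9066 × ln(2.006) = 0.9066 × 0.6959 = 0.6309 d.
D_c = (k_1/k_2) L₀ e^(−k_1 t_c) = (0.217/1.32) × 25.1 × e^(−0.217×0.6309) = 0.1644 × 25.1 × 0.8720 = 3.598 mg/L.
x_c = v t_c = 1.05 m/s × 0.6309 d × 86400 s/d = 57240 m ≈ 57.2 km.

t_c ≈ 0.631 d; D_c ≈ 3.60 mg/L; x_c ≈ 57.2 km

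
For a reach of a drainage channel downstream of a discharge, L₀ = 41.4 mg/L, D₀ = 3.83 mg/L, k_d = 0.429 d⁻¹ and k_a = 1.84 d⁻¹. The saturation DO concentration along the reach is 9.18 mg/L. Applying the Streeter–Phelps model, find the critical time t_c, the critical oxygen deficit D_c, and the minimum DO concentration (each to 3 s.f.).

With k_a/k_d = 4.289 and 1 − D₀(k_a−k_d)/(k_d L₀) = 0.6957,
t_c = ln(4.289 × 0.6957) / (1.84 − 0.429) = ln(2.984) / 1.411 = 1.093/1.411 = 0.7748 d.
L(t_c) = L₀ e^(−k_d t_c) = 41.4 × 0.7172 = 29.69 mg/L, and at the critical point k_a D_c = k_d L, so D_c = (0.429/1.84) × 29.69 = 6.923 mg/L.
Minimum DO = C_s − D_c = 9.18 − 6.923 = 2.257 mg/L.

t_c ≈ 0.775 d; D_c ≈ 6.92 mg/L; min DO ≈ 2.26 mg/L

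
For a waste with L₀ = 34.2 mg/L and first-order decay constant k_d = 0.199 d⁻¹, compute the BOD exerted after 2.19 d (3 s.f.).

y_t = L₀(1 − e^(−k_d t)) = 34.2 × (1 − e^(−0.199×2.19))
= 34.2 × (1 − 0.6467) = 34.2 × 0.3533 = 12.08 mg/L.

y ≈ 12.1 mg/L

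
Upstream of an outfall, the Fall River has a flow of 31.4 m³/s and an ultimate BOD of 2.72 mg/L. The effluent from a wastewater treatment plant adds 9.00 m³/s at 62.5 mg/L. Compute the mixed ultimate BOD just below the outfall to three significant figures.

Flow-weighted mixing: C = (Q_r C_r + Q_w C_w)/(Q_r + Q_w)
= (31.4×2.72 + 9.00×62.5)/(31.4 + 9.00) = 647.9/40.40 = 16.04 mg/L.

16.0 mg/L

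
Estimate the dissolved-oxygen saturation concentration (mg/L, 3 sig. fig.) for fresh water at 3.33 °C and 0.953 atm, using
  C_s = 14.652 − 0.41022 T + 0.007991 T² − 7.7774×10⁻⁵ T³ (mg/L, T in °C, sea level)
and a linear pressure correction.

C_s ≈ 12.7 mg/L

At sea level: C_s = 14.652 − 0.41022×3.33 + 0.007991×3.33² − 7.7774×10⁻⁵×3.33³ = 13.37 mg/L.
Pressure correction: C_s' = 13.37 × 0.953 = 12.74 mg/L.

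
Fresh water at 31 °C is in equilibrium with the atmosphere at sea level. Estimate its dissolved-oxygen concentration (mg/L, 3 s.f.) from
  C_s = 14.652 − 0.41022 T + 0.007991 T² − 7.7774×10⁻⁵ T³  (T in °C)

C_s = 14.652 − 0.41022×31 + 0.007991×31² − 7.7774×10⁻⁵×31³ = 7.298 mg/L.

C_s ≈ 7.30 mg/L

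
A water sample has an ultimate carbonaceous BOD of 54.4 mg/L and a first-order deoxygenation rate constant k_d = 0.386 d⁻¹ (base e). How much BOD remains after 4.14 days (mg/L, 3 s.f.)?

L ≈ 11.0 mg/L

L_t = L₀ e^(−k_d t) = 54.4 × e^(−0.386×4.14) = 54.4 × 0.2023 = 11.00 mg/L.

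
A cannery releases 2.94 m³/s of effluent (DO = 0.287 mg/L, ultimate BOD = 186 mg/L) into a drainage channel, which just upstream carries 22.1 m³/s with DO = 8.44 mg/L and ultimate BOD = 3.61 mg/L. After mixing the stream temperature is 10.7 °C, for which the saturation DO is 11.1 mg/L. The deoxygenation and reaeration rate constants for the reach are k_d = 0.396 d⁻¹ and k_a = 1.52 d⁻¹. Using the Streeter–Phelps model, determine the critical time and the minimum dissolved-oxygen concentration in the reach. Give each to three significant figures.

t_c ≈ 0.727 d; minimum DO ≈ 6.21 mg/L

Mixed DO = (22.1×8.44 + 2.94×0.287)/(22.1+2.94) = 187.4/25.04 = 7.483 mg/L.
Mixed L₀ = (22.1×3.61 + 2.94×186)/(25.04) = 626.6/25.04 = 25.02 mg/L.
Initial deficit D₀ = C_s − DO₀ = 11.1 − 7.483 = 3.617 mg/L.
t_c = (1/1.124) ln[(1.52/0.396)(1 − 3.617×1.124/(0.396×25.02))] = 0.8897 × ln(2.264) = 0.7268 d.
D_c = (0.396/1.52) × 25.02 × e^(−0.396×0.7268) = 0.2605 × 25.02 × 0.7499 = 4.889 mg/L.
Minimum DO = 11.1 − 4.889 = 6.211 mg/L.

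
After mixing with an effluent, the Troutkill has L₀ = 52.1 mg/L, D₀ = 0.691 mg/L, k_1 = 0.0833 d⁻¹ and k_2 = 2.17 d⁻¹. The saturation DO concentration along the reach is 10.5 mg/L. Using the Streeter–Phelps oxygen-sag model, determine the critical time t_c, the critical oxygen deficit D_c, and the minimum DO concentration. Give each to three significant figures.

t_c ≈ 1.37 d; D_c ≈ 1.78 mg/L; min DO ≈ 8.72 mg/L

With k_2/k_1 = 26.05 and 1 − D₀(k_2−k_1)/(k_1 L₀) = 0.6678,
t_c = ln(26.05 × 0.6678) / (2.17 − 0.0833) = ln(17.40) / 2.087 = 2.856/2.087 = 1.369 d.
D_c = (k_1/k_2) L₀ e^(−k_1 t_c) = (0.0833/2.17) × 52.1 × e^(−0.0833×1.369) = 0.03839 × 52.1 × 0.8922 = 1.784 mg/L.
Minimum DO = C_s − D_c = 10.5 − 1.784 = 8.716 mg/L.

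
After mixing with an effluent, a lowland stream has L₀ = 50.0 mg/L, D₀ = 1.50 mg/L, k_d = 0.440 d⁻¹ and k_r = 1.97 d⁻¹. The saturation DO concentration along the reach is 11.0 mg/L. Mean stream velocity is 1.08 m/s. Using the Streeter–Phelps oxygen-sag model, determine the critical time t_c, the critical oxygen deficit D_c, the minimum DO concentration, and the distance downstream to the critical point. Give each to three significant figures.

t_c = [1/(k_r−k_d)] ln[(k_r/k_d)(1 − D₀(k_r−k_d)/(k_d L₀))]
= [1/(1.97−0.440)] ln[(1.97/0.440)(1 − 1.50×1.530/(0.440×50.0))]
= (1/1.530) ln[4.477 × 0.8957] = 0.6536 × ln(4.010) = 0.6536 × 1.389 = 0.9077 d.
L(t_c) = L₀ e^(−k_d t_c) = 50.0 × 0.6707 = 33.54 mg/L, and at the critical point k_r D_c = k_d L, so D_c = (0.440/1.97) × 33.54 = 7.490 mg/L.
Minimum DO = C_s − D_c = 11.0 − 7.490 = 3.510 mg/L.
x_c = v t_c = 1.08 m/s × 0.9077 d × 86400 s/d = 84700 m ≈ 84.7 km.

t_c ≈ 0.908 d; D_c ≈ 7.49 mg/L; min DO ≈ 3.51 mg/L; x_c ≈ 84.7 km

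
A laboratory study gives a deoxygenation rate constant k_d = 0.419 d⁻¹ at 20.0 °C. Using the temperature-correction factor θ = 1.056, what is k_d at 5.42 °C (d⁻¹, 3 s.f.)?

k_d ≈ 0.189 d⁻¹

k_d(T₂) = k_d(T₁) · θ^(T₂−T₁) = 0.419 × 1.056^(5.42−20.0)
= 0.419 × 1.056^-14.6 = 0.419 × 0.4518 = 0.1893 d⁻¹.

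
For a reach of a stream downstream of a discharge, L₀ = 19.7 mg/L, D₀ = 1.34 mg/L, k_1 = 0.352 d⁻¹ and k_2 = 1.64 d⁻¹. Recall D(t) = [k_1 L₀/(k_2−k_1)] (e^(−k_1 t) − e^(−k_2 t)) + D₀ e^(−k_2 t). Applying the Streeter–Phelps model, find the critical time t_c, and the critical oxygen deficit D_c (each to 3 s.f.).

t_c ≈ 0.973 d; D_c ≈ 3.00 mg/L

At the critical point dD/dt = 0, so k_1 L₀ e^(−k_1 t) = k_2 D. Substituting D(t) from the Streeter–Phelps equation and solving for t gives
t_c = ln[(k_2/k_1)(1 − D₀(k_2−k_1)/(k_1 L₀))] / (k_2−k_1).
Here k_2−k_1 = 1.288 d⁻¹ and 1 − D₀(k_2−k_1)/(k_1 L₀) = 1 − 1.34×1.288/(0.352×19.7) = 0.7511, so
t_c = ln(4.659 × 0.7511) / 1.288 = 1.253 / 1.288 = 0.9725 d.
L(t_c) = L₀ e^(−k_1 t_c) = 19.7 × 0.7101 = 13.99 mg/L, and at the critical point k_2 D_c = k_1 L, so D_c = (0.352/1.64) × 13.99 = 3.003 mg/L.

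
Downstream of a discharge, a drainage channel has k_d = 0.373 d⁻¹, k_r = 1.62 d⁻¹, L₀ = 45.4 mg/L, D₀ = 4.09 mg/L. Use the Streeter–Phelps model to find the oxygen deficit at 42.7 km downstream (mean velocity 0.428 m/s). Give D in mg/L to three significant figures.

Travel time t = x/v = 42.7 km / (0.428 m/s) = 42700 m / 0.428 m/s = 99770 s = 1.155 d.
k_d L₀/(k_r−k_d) = 0.373×45.4/(1.62−0.373) = 16.93/1.247 = 13.58 mg/L.
e^(−k_d t) = e^(−0.373×1.155) = 0.6501; e^(−k_r t) = e^(−1.62×1.155) = 0.1540.
D = 13.58 × (0.6501 − 0.1540) + 4.09 × 0.1540 = 6.736 + 0.6300 = 7.366 mg/L.

D ≈ 7.37 mg/L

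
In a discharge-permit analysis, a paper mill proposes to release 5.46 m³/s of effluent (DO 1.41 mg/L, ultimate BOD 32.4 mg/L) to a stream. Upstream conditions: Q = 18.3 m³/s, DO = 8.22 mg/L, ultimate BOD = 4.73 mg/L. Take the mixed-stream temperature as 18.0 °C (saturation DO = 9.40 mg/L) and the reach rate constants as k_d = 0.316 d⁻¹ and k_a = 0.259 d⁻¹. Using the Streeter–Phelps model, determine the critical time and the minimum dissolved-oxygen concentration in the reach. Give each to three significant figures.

Mixed DO = (18.3×8.22 + 5.46×1.41)/(18.3+5.46) = 158.1/23.76 = 6.655 mg/L.
Mixed L₀ = (18.3×4.73 + 5.46×32.4)/(23.76) = 263.5/23.76 = 11.09 mg/L.
Initial deficit D₀ = C_s − DO₀ = 9.40 − 6.655 = 2.745 mg/L.
t_c = (1/-0.05700) ln[(0.259/0.316)(1 − 2.745×-0.05700/(0.316×11.09))] = -17.54 × ln(0.8562) = 2.723 d.
D_c = (0.316/0.259) × 11.09 × e^(−0.316×2.723) = 1.220 × 11.09 × 0.4229 = 5.722 mg/L.
Minimum DO = 9.40 − 5.722 = 3.678 mg/L.

t_c ≈ 2.72 d; minimum DO ≈ 3.68 mg/L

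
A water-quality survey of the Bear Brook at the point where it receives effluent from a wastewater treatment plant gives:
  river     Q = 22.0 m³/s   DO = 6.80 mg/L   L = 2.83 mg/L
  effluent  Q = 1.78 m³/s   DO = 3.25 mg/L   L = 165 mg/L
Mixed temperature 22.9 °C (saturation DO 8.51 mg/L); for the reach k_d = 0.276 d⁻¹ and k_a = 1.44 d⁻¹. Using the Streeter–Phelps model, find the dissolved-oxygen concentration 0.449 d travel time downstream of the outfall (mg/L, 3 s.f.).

Mixed DO = (22.0×6.80 + 1.78×3.25)/(22.0+1.78) = 155.4/23.78 = 6.534 mg/L.
Mixed L₀ = (22.0×2.83 + 1.78×165)/(23.78) = 356.0/23.78 = 14.97 mg/L.
Initial deficit D₀ = C_s − DO₀ = 8.51 − 6.534 = 1.976 mg/L.
D(0.449) = [0.276×14.97/(1.44−0.276)](e^(−0.276×0.449) − e^(−1.44×0.449)) + 1.976 e^(−1.44×0.449)
= 3.549 × (0.8834 − 0.5238) + 1.976 × 0.5238 = 2.311 mg/L.
DO = 8.51 − 2.311 = 6.199 mg/L.

DO ≈ 6.20 mg/L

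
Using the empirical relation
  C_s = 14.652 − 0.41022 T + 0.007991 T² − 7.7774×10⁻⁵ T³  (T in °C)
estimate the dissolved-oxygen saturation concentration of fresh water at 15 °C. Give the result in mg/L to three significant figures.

C_s ≈ 10.0 mg/L

C_s = 14.652 − 0.41022×15 + 0.007991×15² − 7.7774×10⁻⁵×15³ = 10.03 mg/L.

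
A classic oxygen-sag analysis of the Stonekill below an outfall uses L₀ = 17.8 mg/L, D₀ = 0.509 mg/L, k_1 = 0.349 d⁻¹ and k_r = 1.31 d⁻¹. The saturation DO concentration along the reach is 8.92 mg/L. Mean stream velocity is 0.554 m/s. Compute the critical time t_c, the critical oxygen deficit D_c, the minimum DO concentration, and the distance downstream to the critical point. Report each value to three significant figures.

t_c ≈ 1.29 d; D_c ≈ 3.02 mg/L; min DO ≈ 5.90 mg/L; x_c ≈ 61.8 km

At the critical point dD/dt = 0, so k_1 L₀ e^(−k_1 t) = k_r D. Substituting D(t) from the Streeter–Phelps equation and solving for t gives
t_c = ln[(k_r/k_1)(1 − D₀(k_r−k_1)/(k_1 L₀))] / (k_r−k_1).
Here k_r−k_1 = 0.9610 d⁻¹ and 1 − D₀(k_r−k_1)/(k_1 L₀) = 1 − 0.509×0.9610/(0.349×17.8) = 0.9213, so
t_c = ln(3.754 × 0.9213) / 0.9610 = 1.241 / 0.9610 = 1.291 d.
L(t_c) = L₀ e^(−k_1 t_c) = 17.8 × 0.6373 = 11.34 mg/L, and at the critical point k_r D_c = k_1 L, so D_c = (0.349/1.31) × 11.34 = 3.022 mg/L.
Minimum DO = C_s − D_c = 8.92 − 3.022 = 5.898 mg/L.
x_c = v t_c = 0.554 m/s × 1.291 d × 86400 s/d = 61800 m ≈ 61.8 km.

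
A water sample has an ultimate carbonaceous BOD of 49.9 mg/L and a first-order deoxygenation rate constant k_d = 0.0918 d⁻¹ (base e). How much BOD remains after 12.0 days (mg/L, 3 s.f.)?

L ≈ 16.6 mg/L

L_t = L₀ e^(−k_d t) = 49.9 × e^(−0.0918×12.0) = 49.9 × 0.3323 = 16.58 mg/L.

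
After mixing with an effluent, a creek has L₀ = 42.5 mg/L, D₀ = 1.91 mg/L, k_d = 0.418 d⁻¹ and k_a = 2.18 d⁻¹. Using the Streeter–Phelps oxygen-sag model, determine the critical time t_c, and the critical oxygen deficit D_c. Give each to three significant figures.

t_c ≈ 0.818 d; D_c ≈ 5.79 mg/L

t_c = [1/(k_a−k_d)] ln[(k_a/k_d)(1 − D₀(k_a−k_d)/(k_d L₀))]
= [1/(2.18−0.418)] ln[(2.18/0.418)(1 − 1.91×1.762/(0.418×42.5))]
= (1/1.762) ln[5.215 × 0.8106] = 0.5675 × ln(4.227) = 0.5675 × 1.442 = 0.8181 d.
D_c = (k_d/k_a) L₀ e^(−k_d t_c) = (0.418/2.18) × 42.5 × e^(−0.418×0.8181) = 0.1917 × 42.5 × 0.7104 = 5.789 mg/L.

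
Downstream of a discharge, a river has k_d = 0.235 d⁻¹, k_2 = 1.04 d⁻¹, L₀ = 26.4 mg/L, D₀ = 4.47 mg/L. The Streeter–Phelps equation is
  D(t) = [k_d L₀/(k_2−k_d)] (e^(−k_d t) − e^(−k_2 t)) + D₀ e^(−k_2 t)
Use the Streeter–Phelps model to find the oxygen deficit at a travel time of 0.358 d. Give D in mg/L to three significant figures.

k_d L₀/(k_2−k_d) = 0.235×26.4/(1.04−0.235) = 6.204/0.8050 = 7.707 mg/L.
e^(−k_d t) = e^(−0.235×0.3580) = 0.9193; e^(−k_2 t) = e^(−1.04×0.3580) = 0.6891.
D = 7.707 × (0.9193 − 0.6891) + 4.47 × 0.6891 = 1.774 + 3.080 = 4.854 mg/L.

D ≈ 4.85 mg/L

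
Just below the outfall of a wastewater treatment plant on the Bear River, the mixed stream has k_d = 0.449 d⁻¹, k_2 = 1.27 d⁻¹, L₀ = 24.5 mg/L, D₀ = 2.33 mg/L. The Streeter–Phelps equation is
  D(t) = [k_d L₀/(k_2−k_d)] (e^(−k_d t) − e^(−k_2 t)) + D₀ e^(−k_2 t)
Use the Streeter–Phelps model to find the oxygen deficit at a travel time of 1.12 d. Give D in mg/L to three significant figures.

k_d L₀/(k_2−k_d) = 0.449×24.5/(1.27−0.449) = 11.00/0.8210 = 13.40 mg/L.
e^(−k_d t) = e^(−0.449×1.120) = 0.6048; e^(−k_2 t) = e^(−1.27×1.120) = 0.2411.
D = 13.40 × (0.6048 − 0.2411) + 2.33 × 0.2411 = 4.873 + 0.5618 = 5.434 mg/L.

D ≈ 5.43 mg/L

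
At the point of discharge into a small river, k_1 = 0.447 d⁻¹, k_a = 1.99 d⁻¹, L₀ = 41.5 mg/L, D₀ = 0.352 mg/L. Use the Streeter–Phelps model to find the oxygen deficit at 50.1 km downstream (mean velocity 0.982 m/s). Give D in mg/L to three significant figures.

Travel time t = x/v = 50.1 km / (0.982 m/s) = 50100 m / 0.982 m/s = 51020 s = 0.5905 d.
k_1 L₀/(k_a−k_1) = 0.447×41.5/(1.99−0.447) = 18.55/1.543 = 12.02 mg/L.
e^(−k_1 t) = e^(−0.447×0.5905) = 0.7680; e^(−k_a t) = e^(−1.99×0.5905) = 0.3088.
D = 12.02 × (0.7680 − 0.3088) + 0.352 × 0.3088 = 5.521 + 0.1087 = 5.630 mg/L.

D ≈ 5.63 mg/L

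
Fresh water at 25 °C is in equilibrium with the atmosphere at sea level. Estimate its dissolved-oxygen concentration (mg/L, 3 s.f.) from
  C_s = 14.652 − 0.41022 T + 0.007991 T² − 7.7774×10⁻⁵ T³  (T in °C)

C_s ≈ 8.18 mg/L

C_s = 14.652 − 0.41022×25 + 0.007991×25² − 7.7774×10⁻⁵×25³ = 8.176 mg/L.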